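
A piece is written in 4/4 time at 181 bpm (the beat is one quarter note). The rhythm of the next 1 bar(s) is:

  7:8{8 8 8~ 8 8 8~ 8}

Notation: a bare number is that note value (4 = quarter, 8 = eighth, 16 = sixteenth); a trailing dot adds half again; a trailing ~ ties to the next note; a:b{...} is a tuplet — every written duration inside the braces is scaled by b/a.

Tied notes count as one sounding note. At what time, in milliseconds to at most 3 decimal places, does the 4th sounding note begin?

note 4 onset = 16/7b = 757.695ms

1. 0.0ms @ 0 + 189.424ms (4/7)
2. 189.424ms @ 4/7 + 189.424ms (4/7)
3. 378.848ms @ 8/7 + 378.848ms (8/7)
4. 757.695ms @ 16/7 + 189.424ms (4/7)
5. 947.119ms @ 20/7 + 378.848ms (8/7)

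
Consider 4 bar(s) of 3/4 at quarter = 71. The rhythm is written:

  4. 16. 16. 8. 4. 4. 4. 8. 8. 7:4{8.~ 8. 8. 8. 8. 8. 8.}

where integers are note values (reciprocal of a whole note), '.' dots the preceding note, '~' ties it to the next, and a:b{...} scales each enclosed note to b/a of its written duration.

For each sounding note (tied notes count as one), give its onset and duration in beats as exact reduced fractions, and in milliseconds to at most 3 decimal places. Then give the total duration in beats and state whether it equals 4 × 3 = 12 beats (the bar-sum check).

1) 0.0ms=0b +1267.606ms=3/2b
2) 1267.606ms=3/2b +316.901ms=3/8b
3) 1584.507ms=15/8b +316.901ms=3/8b
4) 1901.408ms=9/4b +633.803ms=3/4b
5) 2535.211ms=3b +1267.606ms=3/2b
6) 3802.817ms=9/2b +1267.606ms=3/2b
7) 5070.423ms=6b +1267.606ms=3/2b
8) 6338.028ms=15/2b +633.803ms=3/4b
9) 6971.831ms=33/4b +633.803ms=3/4b
10) 7605.634ms=9b +724.346ms=6/7b
11) 8329.98ms=69/7b +362.173ms=3/7b
12) 8692.153ms=72/7b +362.173ms=3/7b
13) 9054.326ms=75/7b +362.173ms=3/7b
14) 9416.499ms=78/7b +362.173ms=3/7b
15) 9778.672ms=81/7b +362.173ms=3/7b
Σ=12b of 12 (71bpm 3/4) — PASS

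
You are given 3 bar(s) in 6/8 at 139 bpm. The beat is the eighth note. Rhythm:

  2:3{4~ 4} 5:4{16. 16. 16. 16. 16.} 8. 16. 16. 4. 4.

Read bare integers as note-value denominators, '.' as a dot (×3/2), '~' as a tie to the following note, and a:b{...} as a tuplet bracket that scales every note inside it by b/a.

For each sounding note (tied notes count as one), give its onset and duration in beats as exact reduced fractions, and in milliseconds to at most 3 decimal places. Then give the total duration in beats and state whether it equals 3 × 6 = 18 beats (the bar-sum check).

1) 0.0ms=0b +2589.928ms=6b
2) 2589.928ms=6b +258.993ms=3/5b
3) 2848.921ms=33/5b +258.993ms=3/5b
4) 3107.914ms=36/5b +258.993ms=3/5b
5) 3366.906ms=39/5b +258.993ms=3/5b
6) 3625.899ms=42/5b +258.993ms=3/5b
7) 3884.892ms=9b +647.482ms=3/2b
8) 4532.374ms=21/2b +323.741ms=3/4b
9) 4856.115ms=45/4b +323.741ms=3/4b
10) 5179.856ms=12b +1294.964ms=3b
11) 6474.82ms=15b +1294.964ms=3b
Σ=18b of 18 (139bpm 6/8) — PASS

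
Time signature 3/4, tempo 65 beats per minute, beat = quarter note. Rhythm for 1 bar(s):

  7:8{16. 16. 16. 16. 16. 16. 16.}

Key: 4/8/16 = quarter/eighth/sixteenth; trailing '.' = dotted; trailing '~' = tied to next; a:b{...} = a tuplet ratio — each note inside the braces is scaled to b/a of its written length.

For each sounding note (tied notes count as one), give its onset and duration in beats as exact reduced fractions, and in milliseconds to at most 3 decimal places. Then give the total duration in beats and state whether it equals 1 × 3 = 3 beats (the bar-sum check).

1) 0.0ms=0b +395.604ms=3/7b
2) 395.604ms=3/7b +395.604ms=3/7b
3) 791.209ms=6/7b +395.604ms=3/7b
4) 1186.813ms=9/7b +395.604ms=3/7b
5) 1582.418ms=12/7b +395.604ms=3/7b
6) 1978.022ms=15/7b +395.604ms=3/7b
7) 2373.626ms=18/7b +395.604ms=3/7b
Σ=3b of 3 (65bpm 3/4) — PASS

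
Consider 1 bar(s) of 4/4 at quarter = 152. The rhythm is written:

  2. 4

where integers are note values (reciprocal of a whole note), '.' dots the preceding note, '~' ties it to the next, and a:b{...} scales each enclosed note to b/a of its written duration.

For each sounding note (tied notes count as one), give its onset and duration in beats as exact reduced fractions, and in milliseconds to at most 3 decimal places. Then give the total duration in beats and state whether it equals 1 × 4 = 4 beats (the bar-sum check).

1) 0.0ms=0b +1184.211ms=3b
2) 1184.211ms=3b +394.737ms=1b
Σ=4b of 4 (152bpm 4/4) — PASS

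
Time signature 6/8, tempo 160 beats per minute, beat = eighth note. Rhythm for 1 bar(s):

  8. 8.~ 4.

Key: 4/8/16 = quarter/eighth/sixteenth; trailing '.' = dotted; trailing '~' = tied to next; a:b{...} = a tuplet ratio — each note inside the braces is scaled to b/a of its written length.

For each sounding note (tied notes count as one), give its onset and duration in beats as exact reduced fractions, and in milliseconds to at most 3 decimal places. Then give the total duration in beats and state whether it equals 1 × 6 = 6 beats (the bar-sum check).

1) 0.0ms=0b +562.5ms=3/2b
2) 562.5ms=3/2b +1687.5ms=9/2b
Σ=6b of 6 (160bpm 6/8) — PASS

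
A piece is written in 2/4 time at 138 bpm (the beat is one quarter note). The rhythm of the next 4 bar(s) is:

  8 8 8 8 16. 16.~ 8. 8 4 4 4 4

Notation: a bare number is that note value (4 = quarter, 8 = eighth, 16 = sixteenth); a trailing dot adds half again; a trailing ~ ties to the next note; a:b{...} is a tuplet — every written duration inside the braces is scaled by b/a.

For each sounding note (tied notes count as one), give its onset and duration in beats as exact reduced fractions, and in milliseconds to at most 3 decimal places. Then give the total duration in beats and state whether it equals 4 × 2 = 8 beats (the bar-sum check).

1) 0.0ms=0b +217.391ms=1/2b
2) 217.391ms=1/2b +217.391ms=1/2b
3) 434.783ms=1b +217.391ms=1/2b
4) 652.174ms=3/2b +217.391ms=1/2b
5) 869.565ms=2b +163.043ms=3/8b
6) 1032.609ms=19/8b +489.13ms=9/8b
7) 1521.739ms=7/2b +217.391ms=1/2b
8) 1739.13ms=4b +434.783ms=1b
9) 2173.913ms=5b +434.783ms=1b
10) 2608.696ms=6b +434.783ms=1b
11) 3043.478ms=7b +434.783ms=1b
Σ=8b of 8 (138bpm 2/4) — PASS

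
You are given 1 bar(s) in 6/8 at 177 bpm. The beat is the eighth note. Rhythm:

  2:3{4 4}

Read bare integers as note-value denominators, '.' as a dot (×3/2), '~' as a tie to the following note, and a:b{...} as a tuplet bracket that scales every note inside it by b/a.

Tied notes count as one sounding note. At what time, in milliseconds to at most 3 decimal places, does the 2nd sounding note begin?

1. 0.0ms @ 0 + 1016.949ms (3)
2. 1016.949ms @ 3 + 1016.949ms (3)

note 2 onset = 3b = 1016.949ms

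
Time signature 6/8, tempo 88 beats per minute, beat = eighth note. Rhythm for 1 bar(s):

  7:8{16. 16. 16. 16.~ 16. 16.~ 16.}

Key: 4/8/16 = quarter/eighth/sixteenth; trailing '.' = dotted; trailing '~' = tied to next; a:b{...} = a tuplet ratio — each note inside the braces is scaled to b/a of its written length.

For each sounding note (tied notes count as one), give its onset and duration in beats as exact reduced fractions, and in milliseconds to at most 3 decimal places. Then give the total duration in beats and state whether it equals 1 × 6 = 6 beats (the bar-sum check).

1) 0.0ms=0b +584.416ms=6/7b
2) 584.416ms=6/7b +584.416ms=6/7b
3) 1168.831ms=12/7b +584.416ms=6/7b
4) 1753.247ms=18/7b +1168.831ms=12/7b
5) 2922.078ms=30/7b +1168.831ms=12/7b
Σ=6b of 6 (88bpm 6/8) — PASS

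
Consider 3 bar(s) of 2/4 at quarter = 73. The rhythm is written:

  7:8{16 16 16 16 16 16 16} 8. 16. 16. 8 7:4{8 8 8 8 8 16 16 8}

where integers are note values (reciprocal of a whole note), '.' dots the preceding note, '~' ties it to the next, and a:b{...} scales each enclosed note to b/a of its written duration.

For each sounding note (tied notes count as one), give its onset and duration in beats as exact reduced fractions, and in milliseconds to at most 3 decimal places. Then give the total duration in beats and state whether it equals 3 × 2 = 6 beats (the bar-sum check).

1) 0.0ms=0b +234.834ms=2/7b
2) 234.834ms=2/7b +234.834ms=2/7b
3) 469.667ms=4/7b +234.834ms=2/7b
4) 704.501ms=6/7b +234.834ms=2/7b
5) 939.335ms=8/7b +234.834ms=2/7b
6) 1174.168ms=10/7b +234.834ms=2/7b
7) 1409.002ms=12/7b +234.834ms=2/7b
8) 1643.836ms=2b +616.438ms=3/4b
9) 2260.274ms=11/4b +308.219ms=3/8b
10) 2568.493ms=25/8b +308.219ms=3/8b
11) 2876.712ms=7/2b +410.959ms=1/2b
12) 3287.671ms=4b +234.834ms=2/7b
13) 3522.505ms=30/7b +234.834ms=2/7b
14) 3757.339ms=32/7b +234.834ms=2/7b
15) 3992.172ms=34/7b +234.834ms=2/7b
16) 4227.006ms=36/7b +234.834ms=2/7b
17) 4461.84ms=38/7b +117.417ms=1/7b
18) 4579.256ms=39/7b +117.417ms=1/7b
19) 4696.673ms=40/7b +234.834ms=2/7b
Σ=6b of 6 (73bpm 2/4) — PASS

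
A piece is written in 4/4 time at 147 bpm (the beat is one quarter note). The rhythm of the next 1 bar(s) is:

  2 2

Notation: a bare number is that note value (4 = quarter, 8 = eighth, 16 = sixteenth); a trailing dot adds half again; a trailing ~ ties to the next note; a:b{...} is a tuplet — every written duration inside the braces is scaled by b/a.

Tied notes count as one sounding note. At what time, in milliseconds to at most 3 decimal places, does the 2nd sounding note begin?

note 2 onset = 2b = 816.327ms

1. 0.0ms @ 0 + 816.327ms (2)
2. 816.327ms @ 2 + 816.327ms (2)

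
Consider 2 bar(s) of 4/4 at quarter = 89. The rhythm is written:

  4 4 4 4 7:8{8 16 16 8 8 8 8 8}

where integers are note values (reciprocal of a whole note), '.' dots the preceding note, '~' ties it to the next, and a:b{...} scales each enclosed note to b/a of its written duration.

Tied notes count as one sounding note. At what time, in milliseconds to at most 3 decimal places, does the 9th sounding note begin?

1. 0.0ms @ 0 + 674.157ms (1)
2. 674.157ms @ 1 + 674.157ms (1)
3. 1348.315ms @ 2 + 674.157ms (1)
4. 2022.472ms @ 3 + 674.157ms (1)
5. 2696.629ms @ 4 + 385.233ms (4/7)
6. 3081.862ms @ 32/7 + 192.616ms (2/7)
7. 3274.478ms @ 34/7 + 192.616ms (2/7)
8. 3467.095ms @ 36/7 + 385.233ms (4/7)
9. 3852.327ms @ 40/7 + 385.233ms (4/7)
10. 4237.56ms @ 44/7 + 385.233ms (4/7)
11. 4622.793ms @ 48/7 + 385.233ms (4/7)
12. 5008.026ms @ 52/7 + 385.233ms (4/7)

note 9 onset = 40/7b = 3852.327ms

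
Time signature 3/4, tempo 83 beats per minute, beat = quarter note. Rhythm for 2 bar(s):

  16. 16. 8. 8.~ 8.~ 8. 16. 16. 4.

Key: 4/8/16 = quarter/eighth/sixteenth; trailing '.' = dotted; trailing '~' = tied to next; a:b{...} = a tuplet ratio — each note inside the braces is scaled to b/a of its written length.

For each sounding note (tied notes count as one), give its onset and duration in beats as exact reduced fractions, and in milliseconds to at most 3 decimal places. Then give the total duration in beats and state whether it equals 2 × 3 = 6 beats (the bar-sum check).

1) 0.0ms=0b +271.084ms=3/8b
2) 271.084ms=3/8b +271.084ms=3/8b
3) 542.169ms=3/4b +542.169ms=3/4b
4) 1084.337ms=3/2b +1626.506ms=9/4b
5) 2710.843ms=15/4b +271.084ms=3/8b
6) 2981.928ms=33/8b +271.084ms=3/8b
7) 3253.012ms=9/2b +1084.337ms=3/2b
Σ=6b of 6 (83bpm 3/4) — PASS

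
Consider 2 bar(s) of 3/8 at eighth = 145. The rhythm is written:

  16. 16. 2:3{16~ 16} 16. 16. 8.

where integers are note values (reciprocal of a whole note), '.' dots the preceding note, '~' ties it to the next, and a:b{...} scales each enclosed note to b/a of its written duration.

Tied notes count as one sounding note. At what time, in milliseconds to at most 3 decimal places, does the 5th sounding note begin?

note 5 onset = 15/4b = 1551.724ms

1. 0.0ms @ 0 + 310.345ms (3/4)
2. 310.345ms @ 3/4 + 310.345ms (3/4)
3. 620.69ms @ 3/2 + 620.69ms (3/2)
4. 1241.379ms @ 3 + 310.345ms (3/4)
5. 1551.724ms @ 15/4 + 310.345ms (3/4)
6. 1862.069ms @ 9/2 + 620.69ms (3/2)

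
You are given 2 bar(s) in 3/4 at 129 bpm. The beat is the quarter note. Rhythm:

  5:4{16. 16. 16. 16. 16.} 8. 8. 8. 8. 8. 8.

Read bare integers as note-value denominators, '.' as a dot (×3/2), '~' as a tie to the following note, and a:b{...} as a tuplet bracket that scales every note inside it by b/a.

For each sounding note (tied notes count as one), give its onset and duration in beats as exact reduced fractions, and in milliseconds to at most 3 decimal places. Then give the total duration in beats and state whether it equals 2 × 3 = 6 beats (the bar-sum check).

1) 0.0ms=0b +139.535ms=3/10b
2) 139.535ms=3/10b +139.535ms=3/10b
3) 279.07ms=3/5b +139.535ms=3/10b
4) 418.605ms=9/10b +139.535ms=3/10b
5) 558.14ms=6/5b +139.535ms=3/10b
6) 697.674ms=3/2b +348.837ms=3/4b
7) 1046.512ms=9/4b +348.837ms=3/4b
8) 1395.349ms=3b +348.837ms=3/4b
9) 1744.186ms=15/4b +348.837ms=3/4b
10) 2093.023ms=9/2b +348.837ms=3/4b
11) 2441.86ms=21/4b +348.837ms=3/4b
Σ=6b of 6 (129bpm 3/4) — PASS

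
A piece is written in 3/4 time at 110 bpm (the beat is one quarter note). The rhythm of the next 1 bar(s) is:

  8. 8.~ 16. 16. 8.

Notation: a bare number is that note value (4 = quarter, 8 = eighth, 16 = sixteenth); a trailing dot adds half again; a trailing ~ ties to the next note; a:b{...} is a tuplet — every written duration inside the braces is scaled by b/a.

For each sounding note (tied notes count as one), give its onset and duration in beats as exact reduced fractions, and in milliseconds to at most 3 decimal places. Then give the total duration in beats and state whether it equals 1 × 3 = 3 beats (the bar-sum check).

1) 0.0ms=0b +409.091ms=3/4b
2) 409.091ms=3/4b +613.636ms=9/8b
3) 1022.727ms=15/8b +204.545ms=3/8b
4) 1227.273ms=9/4b +409.091ms=3/4b
Σ=3b of 3 (110bpm 3/4) — PASS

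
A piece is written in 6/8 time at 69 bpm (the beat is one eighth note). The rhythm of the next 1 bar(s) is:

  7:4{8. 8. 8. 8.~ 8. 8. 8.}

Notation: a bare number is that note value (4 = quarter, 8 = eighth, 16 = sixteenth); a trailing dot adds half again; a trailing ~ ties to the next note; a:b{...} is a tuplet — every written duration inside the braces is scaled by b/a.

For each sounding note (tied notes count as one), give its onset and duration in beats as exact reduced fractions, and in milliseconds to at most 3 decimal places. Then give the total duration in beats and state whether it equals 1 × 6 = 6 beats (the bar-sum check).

1) 0.0ms=0b +745.342ms=6/7b
2) 745.342ms=6/7b +745.342ms=6/7b
3) 1490.683ms=12/7b +745.342ms=6/7b
4) 2236.025ms=18/7b +1490.683ms=12/7b
5) 3726.708ms=30/7b +745.342ms=6/7b
6) 4472.05ms=36/7b +745.342ms=6/7b
Σ=6b of 6 (69bpm 6/8) — PASS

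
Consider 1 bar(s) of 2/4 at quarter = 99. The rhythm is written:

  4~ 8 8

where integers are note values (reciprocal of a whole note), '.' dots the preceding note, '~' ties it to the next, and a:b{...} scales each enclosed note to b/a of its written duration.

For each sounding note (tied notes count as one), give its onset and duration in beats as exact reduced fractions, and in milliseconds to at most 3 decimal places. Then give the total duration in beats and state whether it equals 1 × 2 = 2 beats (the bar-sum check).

1) 0.0ms=0b +909.091ms=3/2b
2) 909.091ms=3/2b +303.03ms=1/2b
Σ=2b of 2 (99bpm 2/4) — PASS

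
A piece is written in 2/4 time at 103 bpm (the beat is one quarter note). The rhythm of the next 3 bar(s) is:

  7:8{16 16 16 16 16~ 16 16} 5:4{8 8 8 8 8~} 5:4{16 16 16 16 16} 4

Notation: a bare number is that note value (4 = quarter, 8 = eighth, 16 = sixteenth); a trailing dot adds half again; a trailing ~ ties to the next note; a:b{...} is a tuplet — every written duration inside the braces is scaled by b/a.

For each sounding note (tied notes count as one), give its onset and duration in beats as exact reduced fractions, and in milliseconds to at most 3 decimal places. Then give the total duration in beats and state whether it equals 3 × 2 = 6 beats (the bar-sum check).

1) 0.0ms=0b +166.436ms=2/7b
2) 166.436ms=2/7b +166.436ms=2/7b
3) 332.871ms=4/7b +166.436ms=2/7b
4) 499.307ms=6/7b +166.436ms=2/7b
5) 665.742ms=8/7b +332.871ms=4/7b
6) 998.613ms=12/7b +166.436ms=2/7b
7) 1165.049ms=2b +233.01ms=2/5b
8) 1398.058ms=12/5b +233.01ms=2/5b
9) 1631.068ms=14/5b +233.01ms=2/5b
10) 1864.078ms=16/5b +233.01ms=2/5b
11) 2097.087ms=18/5b +349.515ms=3/5b
12) 2446.602ms=21/5b +116.505ms=1/5b
13) 2563.107ms=22/5b +116.505ms=1/5b
14) 2679.612ms=23/5b +116.505ms=1/5b
15) 2796.117ms=24/5b +116.505ms=1/5b
16) 2912.621ms=5b +582.524ms=1b
Σ=6b of 6 (103bpm 2/4) — PASS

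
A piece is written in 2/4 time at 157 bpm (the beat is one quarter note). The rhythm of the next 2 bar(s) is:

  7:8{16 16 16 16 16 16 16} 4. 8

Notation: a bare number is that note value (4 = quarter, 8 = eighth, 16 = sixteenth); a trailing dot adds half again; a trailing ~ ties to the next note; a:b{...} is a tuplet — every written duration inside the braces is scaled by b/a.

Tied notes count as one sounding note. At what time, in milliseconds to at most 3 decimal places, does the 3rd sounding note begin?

note 3 onset = 4/7b = 218.38ms

1. 0.0ms @ 0 + 109.19ms (2/7)
2. 109.19ms @ 2/7 + 109.19ms (2/7)
3. 218.38ms @ 4/7 + 109.19ms (2/7)
4. 327.571ms @ 6/7 + 109.19ms (2/7)
5. 436.761ms @ 8/7 + 109.19ms (2/7)
6. 545.951ms @ 10/7 + 109.19ms (2/7)
7. 655.141ms @ 12/7 + 109.19ms (2/7)
8. 764.331ms @ 2 + 573.248ms (3/2)
9. 1337.58ms @ 7/2 + 191.083ms (1/2)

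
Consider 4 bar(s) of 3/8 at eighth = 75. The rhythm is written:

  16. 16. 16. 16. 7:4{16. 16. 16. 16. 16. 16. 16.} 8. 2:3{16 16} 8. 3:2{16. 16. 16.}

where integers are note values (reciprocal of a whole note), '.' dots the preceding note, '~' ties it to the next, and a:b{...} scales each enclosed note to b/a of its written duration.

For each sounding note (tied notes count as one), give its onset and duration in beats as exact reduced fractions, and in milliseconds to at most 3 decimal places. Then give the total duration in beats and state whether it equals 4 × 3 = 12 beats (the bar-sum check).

1) 0.0ms=0b +600.0ms=3/4b
2) 600.0ms=3/4b +600.0ms=3/4b
3) 1200.0ms=3/2b +600.0ms=3/4b
4) 1800.0ms=9/4b +600.0ms=3/4b
5) 2400.0ms=3b +342.857ms=3/7b
6) 2742.857ms=24/7b +342.857ms=3/7b
7) 3085.714ms=27/7b +342.857ms=3/7b
8) 3428.571ms=30/7b +342.857ms=3/7b
9) 3771.429ms=33/7b +342.857ms=3/7b
10) 4114.286ms=36/7b +342.857ms=3/7b
11) 4457.143ms=39/7b +342.857ms=3/7b
12) 4800.0ms=6b +1200.0ms=3/2b
13) 6000.0ms=15/2b +600.0ms=3/4b
14) 6600.0ms=33/4b +600.0ms=3/4b
15) 7200.0ms=9b +1200.0ms=3/2b
16) 8400.0ms=21/2b +400.0ms=1/2b
17) 8800.0ms=11b +400.0ms=1/2b
18) 9200.0ms=23/2b +400.0ms=1/2b
Σ=12b of 12 (75bpm 3/8) — PASS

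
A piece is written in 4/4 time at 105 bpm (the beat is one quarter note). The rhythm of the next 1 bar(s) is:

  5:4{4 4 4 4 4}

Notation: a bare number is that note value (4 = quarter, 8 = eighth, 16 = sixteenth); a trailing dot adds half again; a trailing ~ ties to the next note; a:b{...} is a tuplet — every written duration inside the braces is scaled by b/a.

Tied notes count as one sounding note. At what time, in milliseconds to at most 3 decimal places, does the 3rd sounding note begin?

1. 0.0ms @ 0 + 457.143ms (4/5)
2. 457.143ms @ 4/5 + 457.143ms (4/5)
3. 914.286ms @ 8/5 + 457.143ms (4/5)
4. 1371.429ms @ 12/5 + 457.143ms (4/5)
5. 1828.571ms @ 16/5 + 457.143ms (4/5)

note 3 onset = 8/5b = 914.286ms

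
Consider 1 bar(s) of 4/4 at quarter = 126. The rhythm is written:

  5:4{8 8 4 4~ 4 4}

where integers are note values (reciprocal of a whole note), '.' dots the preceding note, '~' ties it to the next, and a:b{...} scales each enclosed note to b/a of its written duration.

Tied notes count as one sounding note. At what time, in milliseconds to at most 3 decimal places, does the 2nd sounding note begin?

1. 0.0ms @ 0 + 190.476ms (2/5)
2. 190.476ms @ 2/5 + 190.476ms (2/5)
3. 380.952ms @ 4/5 + 380.952ms (4/5)
4. 761.905ms @ 8/5 + 761.905ms (8/5)
5. 1523.81ms @ 16/5 + 380.952ms (4/5)

note 2 onset = 2/5b = 190.476ms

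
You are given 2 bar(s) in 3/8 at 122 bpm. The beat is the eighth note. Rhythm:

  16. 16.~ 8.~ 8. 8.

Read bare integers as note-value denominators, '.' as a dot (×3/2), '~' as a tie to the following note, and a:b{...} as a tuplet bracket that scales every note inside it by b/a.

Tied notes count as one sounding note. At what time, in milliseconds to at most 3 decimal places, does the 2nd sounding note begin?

note 2 onset = 3/4b = 368.852ms

1. 0.0ms @ 0 + 368.852ms (3/4)
2. 368.852ms @ 3/4 + 1844.262ms (15/4)
3. 2213.115ms @ 9/2 + 737.705ms (3/2)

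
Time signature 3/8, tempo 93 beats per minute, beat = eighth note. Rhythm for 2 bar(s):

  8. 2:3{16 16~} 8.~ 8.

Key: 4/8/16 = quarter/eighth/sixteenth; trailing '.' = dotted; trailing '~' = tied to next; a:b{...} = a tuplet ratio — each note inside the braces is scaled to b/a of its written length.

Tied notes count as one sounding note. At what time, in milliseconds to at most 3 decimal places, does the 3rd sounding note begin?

1. 0.0ms @ 0 + 967.742ms (3/2)
2. 967.742ms @ 3/2 + 483.871ms (3/4)
3. 1451.613ms @ 9/4 + 2419.355ms (15/4)

note 3 onset = 9/4b = 1451.613ms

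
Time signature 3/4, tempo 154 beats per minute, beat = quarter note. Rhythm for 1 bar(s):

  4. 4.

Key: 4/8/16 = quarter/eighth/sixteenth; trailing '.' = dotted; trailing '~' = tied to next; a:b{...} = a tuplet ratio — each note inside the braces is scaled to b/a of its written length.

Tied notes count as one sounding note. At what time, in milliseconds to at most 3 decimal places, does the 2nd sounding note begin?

note 2 onset = 3/2b = 584.416ms

1. 0.0ms @ 0 + 584.416ms (3/2)
2. 584.416ms @ 3/2 + 584.416ms (3/2)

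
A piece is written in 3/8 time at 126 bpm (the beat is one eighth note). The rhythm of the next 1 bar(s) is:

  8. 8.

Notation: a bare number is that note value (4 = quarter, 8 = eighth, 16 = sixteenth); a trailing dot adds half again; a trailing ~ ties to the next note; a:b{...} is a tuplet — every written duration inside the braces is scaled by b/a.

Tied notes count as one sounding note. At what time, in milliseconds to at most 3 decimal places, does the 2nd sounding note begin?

note 2 onset = 3/2b = 714.286ms

1. 0.0ms @ 0 + 714.286ms (3/2)
2. 714.286ms @ 3/2 + 714.286ms (3/2)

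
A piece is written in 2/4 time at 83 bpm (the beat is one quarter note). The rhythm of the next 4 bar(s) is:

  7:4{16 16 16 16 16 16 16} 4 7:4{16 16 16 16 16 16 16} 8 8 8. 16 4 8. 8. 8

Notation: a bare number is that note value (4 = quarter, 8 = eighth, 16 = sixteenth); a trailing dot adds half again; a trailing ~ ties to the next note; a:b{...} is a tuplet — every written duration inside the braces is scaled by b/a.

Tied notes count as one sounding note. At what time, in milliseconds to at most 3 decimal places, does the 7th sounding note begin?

1. 0.0ms @ 0 + 103.27ms (1/7)
2. 103.27ms @ 1/7 + 103.27ms (1/7)
3. 206.54ms @ 2/7 + 103.27ms (1/7)
4. 309.811ms @ 3/7 + 103.27ms (1/7)
5. 413.081ms @ 4/7 + 103.27ms (1/7)
6. 516.351ms @ 5/7 + 103.27ms (1/7)
7. 619.621ms @ 6/7 + 103.27ms (1/7)
8. 722.892ms @ 1 + 722.892ms (1)
9. 1445.783ms @ 2 + 103.27ms (1/7)
10. 1549.053ms @ 15/7 + 103.27ms (1/7)
11. 1652.324ms @ 16/7 + 103.27ms (1/7)
12. 1755.594ms @ 17/7 + 103.27ms (1/7)
13. 1858.864ms @ 18/7 + 103.27ms (1/7)
14. 1962.134ms @ 19/7 + 103.27ms (1/7)
15. 2065.404ms @ 20/7 + 103.27ms (1/7)
16. 2168.675ms @ 3 + 361.446ms (1/2)
17. 2530.12ms @ 7/2 + 361.446ms (1/2)
18. 2891.566ms @ 4 + 542.169ms (3/4)
19. 3433.735ms @ 19/4 + 180.723ms (1/4)
20. 3614.458ms @ 5 + 722.892ms (1)
21. 4337.349ms @ 6 + 542.169ms (3/4)
22. 4879.518ms @ 27/4 + 542.169ms (3/4)
23. 5421.687ms @ 15/2 + 361.446ms (1/2)

note 7 onset = 6/7b = 619.621ms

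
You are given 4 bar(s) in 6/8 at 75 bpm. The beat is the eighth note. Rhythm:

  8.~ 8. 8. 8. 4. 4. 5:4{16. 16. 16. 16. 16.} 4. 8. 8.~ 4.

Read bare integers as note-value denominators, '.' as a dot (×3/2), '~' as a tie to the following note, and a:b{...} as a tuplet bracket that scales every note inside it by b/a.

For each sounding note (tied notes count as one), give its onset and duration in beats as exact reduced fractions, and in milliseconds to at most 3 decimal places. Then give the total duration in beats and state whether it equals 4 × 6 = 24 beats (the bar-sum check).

1) 0.0ms=0b +2400.0ms=3b
2) 2400.0ms=3b +1200.0ms=3/2b
3) 3600.0ms=9/2b +1200.0ms=3/2b
4) 4800.0ms=6b +2400.0ms=3b
5) 7200.0ms=9b +2400.0ms=3b
6) 9600.0ms=12b +480.0ms=3/5b
7) 10080.0ms=63/5b +480.0ms=3/5b
8) 10560.0ms=66/5b +480.0ms=3/5b
9) 11040.0ms=69/5b +480.0ms=3/5b
10) 11520.0ms=72/5b +480.0ms=3/5b
11) 12000.0ms=15b +2400.0ms=3b
12) 14400.0ms=18b +1200.0ms=3/2b
13) 15600.0ms=39/2b +3600.0ms=9/2b
Σ=24b of 24 (75bpm 6/8) — PASS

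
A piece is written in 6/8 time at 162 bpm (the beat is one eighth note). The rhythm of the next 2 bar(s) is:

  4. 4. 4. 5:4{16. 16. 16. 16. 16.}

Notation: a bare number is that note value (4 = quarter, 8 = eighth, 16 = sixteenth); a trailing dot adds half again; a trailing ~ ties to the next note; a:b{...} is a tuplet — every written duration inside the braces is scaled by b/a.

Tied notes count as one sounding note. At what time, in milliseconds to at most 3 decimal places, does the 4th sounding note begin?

1. 0.0ms @ 0 + 1111.111ms (3)
2. 1111.111ms @ 3 + 1111.111ms (3)
3. 2222.222ms @ 6 + 1111.111ms (3)
4. 3333.333ms @ 9 + 222.222ms (3/5)
5. 3555.556ms @ 48/5 + 222.222ms (3/5)
6. 3777.778ms @ 51/5 + 222.222ms (3/5)
7. 4000.0ms @ 54/5 + 222.222ms (3/5)
8. 4222.222ms @ 57/5 + 222.222ms (3/5)

note 4 onset = 9b = 3333.333ms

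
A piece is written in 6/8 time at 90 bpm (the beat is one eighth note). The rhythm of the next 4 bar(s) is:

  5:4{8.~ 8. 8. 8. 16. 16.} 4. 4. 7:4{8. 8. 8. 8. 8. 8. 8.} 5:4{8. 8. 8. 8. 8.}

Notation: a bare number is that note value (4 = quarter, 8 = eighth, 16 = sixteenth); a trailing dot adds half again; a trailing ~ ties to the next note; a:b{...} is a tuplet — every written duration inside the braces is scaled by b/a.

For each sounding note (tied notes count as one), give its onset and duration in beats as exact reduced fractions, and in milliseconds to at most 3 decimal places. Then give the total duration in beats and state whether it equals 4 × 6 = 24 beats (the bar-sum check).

1) 0.0ms=0b +1600.0ms=12/5b
2) 1600.0ms=12/5b +800.0ms=6/5b
3) 2400.0ms=18/5b +800.0ms=6/5b
4) 3200.0ms=24/5b +400.0ms=3/5b
5) 3600.0ms=27/5b +400.0ms=3/5b
6) 4000.0ms=6b +2000.0ms=3b
7) 6000.0ms=9b +2000.0ms=3b
8) 8000.0ms=12b +571.429ms=6/7b
9) 8571.429ms=90/7b +571.429ms=6/7b
10) 9142.857ms=96/7b +571.429ms=6/7b
11) 9714.286ms=102/7b +571.429ms=6/7b
12) 10285.714ms=108/7b +571.429ms=6/7b
13) 10857.143ms=114/7b +571.429ms=6/7b
14) 11428.571ms=120/7b +571.429ms=6/7b
15) 12000.0ms=18b +800.0ms=6/5b
16) 12800.0ms=96/5b +800.0ms=6/5b
17) 13600.0ms=102/5b +800.0ms=6/5b
18) 14400.0ms=108/5b +800.0ms=6/5b
19) 15200.0ms=114/5b +800.0ms=6/5b
Σ=24b of 24 (90bpm 6/8) — PASS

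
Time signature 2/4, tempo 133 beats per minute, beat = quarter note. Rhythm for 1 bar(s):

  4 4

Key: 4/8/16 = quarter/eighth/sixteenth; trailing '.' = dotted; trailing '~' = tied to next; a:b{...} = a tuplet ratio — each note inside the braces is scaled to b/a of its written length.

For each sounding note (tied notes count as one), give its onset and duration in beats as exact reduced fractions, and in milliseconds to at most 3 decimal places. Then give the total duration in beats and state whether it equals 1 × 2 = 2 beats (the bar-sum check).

1) 0.0ms=0b +451.128ms=1b
2) 451.128ms=1b +451.128ms=1b
Σ=2b of 2 (133bpm 2/4) — PASS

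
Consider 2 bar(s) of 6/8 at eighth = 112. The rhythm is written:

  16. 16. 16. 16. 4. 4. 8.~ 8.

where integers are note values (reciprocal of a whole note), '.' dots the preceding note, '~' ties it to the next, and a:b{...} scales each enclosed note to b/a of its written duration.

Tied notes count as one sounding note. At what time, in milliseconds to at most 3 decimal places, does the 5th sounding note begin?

note 5 onset = 3b = 1607.143ms

1. 0.0ms @ 0 + 401.786ms (3/4)
2. 401.786ms @ 3/4 + 401.786ms (3/4)
3. 803.571ms @ 3/2 + 401.786ms (3/4)
4. 1205.357ms @ 9/4 + 401.786ms (3/4)
5. 1607.143ms @ 3 + 1607.143ms (3)
6. 3214.286ms @ 6 + 1607.143ms (3)
7. 4821.429ms @ 9 + 1607.143ms (3)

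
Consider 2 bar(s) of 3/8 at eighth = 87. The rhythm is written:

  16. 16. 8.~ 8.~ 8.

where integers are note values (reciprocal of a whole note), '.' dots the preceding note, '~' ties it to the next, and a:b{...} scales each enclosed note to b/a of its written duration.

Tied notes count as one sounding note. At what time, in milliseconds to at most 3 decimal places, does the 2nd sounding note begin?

1. 0.0ms @ 0 + 517.241ms (3/4)
2. 517.241ms @ 3/4 + 517.241ms (3/4)
3. 1034.483ms @ 3/2 + 3103.448ms (9/2)

note 2 onset = 3/4b = 517.241ms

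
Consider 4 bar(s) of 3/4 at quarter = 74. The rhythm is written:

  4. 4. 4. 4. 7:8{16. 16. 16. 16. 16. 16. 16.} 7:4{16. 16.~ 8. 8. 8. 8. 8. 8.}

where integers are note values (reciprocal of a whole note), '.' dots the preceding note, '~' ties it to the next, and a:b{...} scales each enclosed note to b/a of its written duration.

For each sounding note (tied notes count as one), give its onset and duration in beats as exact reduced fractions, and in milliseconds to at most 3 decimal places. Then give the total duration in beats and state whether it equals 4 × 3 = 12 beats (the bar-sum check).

1) 0.0ms=0b +1216.216ms=3/2b
2) 1216.216ms=3/2b +1216.216ms=3/2b
3) 2432.432ms=3b +1216.216ms=3/2b
4) 3648.649ms=9/2b +1216.216ms=3/2b
5) 4864.865ms=6b +347.49ms=3/7b
6) 5212.355ms=45/7b +347.49ms=3/7b
7) 5559.846ms=48/7b +347.49ms=3/7b
8) 5907.336ms=51/7b +347.49ms=3/7b
9) 6254.826ms=54/7b +347.49ms=3/7b
10) 6602.317ms=57/7b +347.49ms=3/7b
11) 6949.807ms=60/7b +347.49ms=3/7b
12) 7297.297ms=9b +173.745ms=3/14b
13) 7471.042ms=129/14b +521.236ms=9/14b
14) 7992.278ms=69/7b +347.49ms=3/7b
15) 8339.768ms=72/7b +347.49ms=3/7b
16) 8687.259ms=75/7b +347.49ms=3/7b
17) 9034.749ms=78/7b +347.49ms=3/7b
18) 9382.239ms=81/7b +347.49ms=3/7b
Σ=12b of 12 (74bpm 3/4) — PASS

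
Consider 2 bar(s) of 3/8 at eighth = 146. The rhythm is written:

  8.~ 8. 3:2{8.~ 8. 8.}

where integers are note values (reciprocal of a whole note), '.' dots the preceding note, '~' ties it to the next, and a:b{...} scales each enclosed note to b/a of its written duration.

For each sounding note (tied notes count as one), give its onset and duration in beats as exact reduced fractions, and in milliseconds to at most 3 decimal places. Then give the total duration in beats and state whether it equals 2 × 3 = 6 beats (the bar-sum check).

1) 0.0ms=0b +1232.877ms=3b
2) 1232.877ms=3b +821.918ms=2b
3) 2054.795ms=5b +410.959ms=1b
Σ=6b of 6 (146bpm 3/8) — PASS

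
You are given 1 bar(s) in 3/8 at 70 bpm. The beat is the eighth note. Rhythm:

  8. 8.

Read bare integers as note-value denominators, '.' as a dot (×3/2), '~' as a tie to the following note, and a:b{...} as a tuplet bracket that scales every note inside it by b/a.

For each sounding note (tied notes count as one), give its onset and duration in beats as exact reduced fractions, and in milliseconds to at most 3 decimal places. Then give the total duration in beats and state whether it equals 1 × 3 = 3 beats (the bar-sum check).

1) 0.0ms=0b +1285.714ms=3/2b
2) 1285.714ms=3/2b +1285.714ms=3/2b
Σ=3b of 3 (70bpm 3/8) — PASS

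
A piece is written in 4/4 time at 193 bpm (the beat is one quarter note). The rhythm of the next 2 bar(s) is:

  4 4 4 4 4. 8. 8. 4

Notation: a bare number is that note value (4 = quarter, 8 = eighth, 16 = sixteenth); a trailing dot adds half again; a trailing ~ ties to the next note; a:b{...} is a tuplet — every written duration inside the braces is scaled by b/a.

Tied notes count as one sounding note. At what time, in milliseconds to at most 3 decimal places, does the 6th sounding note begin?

1. 0.0ms @ 0 + 310.881ms (1)
2. 310.881ms @ 1 + 310.881ms (1)
3. 621.762ms @ 2 + 310.881ms (1)
4. 932.642ms @ 3 + 310.881ms (1)
5. 1243.523ms @ 4 + 466.321ms (3/2)
6. 1709.845ms @ 11/2 + 233.161ms (3/4)
7. 1943.005ms @ 25/4 + 233.161ms (3/4)
8. 2176.166ms @ 7 + 310.881ms (1)

note 6 onset = 11/2b = 1709.845ms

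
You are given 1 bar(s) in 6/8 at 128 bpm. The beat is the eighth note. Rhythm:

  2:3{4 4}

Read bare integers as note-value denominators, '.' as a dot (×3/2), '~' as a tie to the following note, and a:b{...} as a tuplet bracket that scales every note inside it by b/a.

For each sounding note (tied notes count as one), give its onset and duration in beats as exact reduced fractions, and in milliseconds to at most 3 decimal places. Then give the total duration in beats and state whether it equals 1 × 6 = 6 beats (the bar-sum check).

1) 0.0ms=0b +1406.25ms=3b
2) 1406.25ms=3b +1406.25ms=3b
Σ=6b of 6 (128bpm 6/8) — PASS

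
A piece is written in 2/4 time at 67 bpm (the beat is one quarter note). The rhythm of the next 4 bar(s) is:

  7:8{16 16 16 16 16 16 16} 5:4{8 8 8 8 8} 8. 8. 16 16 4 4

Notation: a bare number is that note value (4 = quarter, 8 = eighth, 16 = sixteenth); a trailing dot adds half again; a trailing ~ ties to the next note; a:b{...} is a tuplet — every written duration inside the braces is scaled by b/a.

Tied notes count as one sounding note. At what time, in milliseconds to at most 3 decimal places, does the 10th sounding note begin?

1. 0.0ms @ 0 + 255.864ms (2/7)
2. 255.864ms @ 2/7 + 255.864ms (2/7)
3. 511.727ms @ 4/7 + 255.864ms (2/7)
4. 767.591ms @ 6/7 + 255.864ms (2/7)
5. 1023.454ms @ 8/7 + 255.864ms (2/7)
6. 1279.318ms @ 10/7 + 255.864ms (2/7)
7. 1535.181ms @ 12/7 + 255.864ms (2/7)
8. 1791.045ms @ 2 + 358.209ms (2/5)
9. 2149.254ms @ 12/5 + 358.209ms (2/5)
10. 2507.463ms @ 14/5 + 358.209ms (2/5)
11. 2865.672ms @ 16/5 + 358.209ms (2/5)
12. 3223.881ms @ 18/5 + 358.209ms (2/5)
13. 3582.09ms @ 4 + 671.642ms (3/4)
14. 4253.731ms @ 19/4 + 671.642ms (3/4)
15. 4925.373ms @ 11/2 + 223.881ms (1/4)
16. 5149.254ms @ 23/4 + 223.881ms (1/4)
17. 5373.134ms @ 6 + 895.522ms (1)
18. 6268.657ms @ 7 + 895.522ms (1)

note 10 onset = 14/5b = 2507.463ms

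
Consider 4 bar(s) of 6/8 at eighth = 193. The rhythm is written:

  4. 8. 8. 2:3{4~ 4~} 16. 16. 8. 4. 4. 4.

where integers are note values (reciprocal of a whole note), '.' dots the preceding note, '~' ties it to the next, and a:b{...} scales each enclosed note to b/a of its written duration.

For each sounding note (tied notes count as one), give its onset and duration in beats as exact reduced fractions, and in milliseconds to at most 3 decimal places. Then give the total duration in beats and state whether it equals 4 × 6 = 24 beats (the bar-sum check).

1) 0.0ms=0b +932.642ms=3b
2) 932.642ms=3b +466.321ms=3/2b
3) 1398.964ms=9/2b +466.321ms=3/2b
4) 1865.285ms=6b +2098.446ms=27/4b
5) 3963.731ms=51/4b +233.161ms=3/4b
6) 4196.891ms=27/2b +466.321ms=3/2b
7) 4663.212ms=15b +932.642ms=3b
8) 5595.855ms=18b +932.642ms=3b
9) 6528.497ms=21b +932.642ms=3b
Σ=24b of 24 (193bpm 6/8) — PASS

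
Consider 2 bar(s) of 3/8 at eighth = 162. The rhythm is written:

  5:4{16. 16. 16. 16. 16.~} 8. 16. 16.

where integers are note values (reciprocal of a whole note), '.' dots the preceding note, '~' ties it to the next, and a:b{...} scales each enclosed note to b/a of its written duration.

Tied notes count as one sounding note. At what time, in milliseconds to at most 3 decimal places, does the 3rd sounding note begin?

note 3 onset = 6/5b = 444.444ms

1. 0.0ms @ 0 + 222.222ms (3/5)
2. 222.222ms @ 3/5 + 222.222ms (3/5)
3. 444.444ms @ 6/5 + 222.222ms (3/5)
4. 666.667ms @ 9/5 + 222.222ms (3/5)
5. 888.889ms @ 12/5 + 777.778ms (21/10)
6. 1666.667ms @ 9/2 + 277.778ms (3/4)
7. 1944.444ms @ 21/4 + 277.778ms (3/4)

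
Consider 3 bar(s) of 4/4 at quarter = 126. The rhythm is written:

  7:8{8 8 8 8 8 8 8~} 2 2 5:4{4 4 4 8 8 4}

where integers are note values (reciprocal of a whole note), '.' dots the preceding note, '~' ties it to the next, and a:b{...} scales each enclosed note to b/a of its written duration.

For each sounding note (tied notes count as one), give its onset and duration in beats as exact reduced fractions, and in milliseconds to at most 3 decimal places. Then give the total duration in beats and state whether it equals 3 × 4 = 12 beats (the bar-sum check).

1) 0.0ms=0b +272.109ms=4/7b
2) 272.109ms=4/7b +272.109ms=4/7b
3) 544.218ms=8/7b +272.109ms=4/7b
4) 816.327ms=12/7b +272.109ms=4/7b
5) 1088.435ms=16/7b +272.109ms=4/7b
6) 1360.544ms=20/7b +272.109ms=4/7b
7) 1632.653ms=24/7b +1224.49ms=18/7b
8) 2857.143ms=6b +952.381ms=2b
9) 3809.524ms=8b +380.952ms=4/5b
10) 4190.476ms=44/5b +380.952ms=4/5b
11) 4571.429ms=48/5b +380.952ms=4/5b
12) 4952.381ms=52/5b +190.476ms=2/5b
13) 5142.857ms=54/5b +190.476ms=2/5b
14) 5333.333ms=56/5b +380.952ms=4/5b
Σ=12b of 12 (126bpm 4/4) — PASS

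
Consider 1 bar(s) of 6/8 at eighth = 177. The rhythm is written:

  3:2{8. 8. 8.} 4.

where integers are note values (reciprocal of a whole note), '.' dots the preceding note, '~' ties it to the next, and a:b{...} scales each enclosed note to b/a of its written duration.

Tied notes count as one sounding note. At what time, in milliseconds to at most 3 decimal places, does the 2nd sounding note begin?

1. 0.0ms @ 0 + 338.983ms (1)
2. 338.983ms @ 1 + 338.983ms (1)
3. 677.966ms @ 2 + 338.983ms (1)
4. 1016.949ms @ 3 + 1016.949ms (3)

note 2 onset = 1b = 338.983ms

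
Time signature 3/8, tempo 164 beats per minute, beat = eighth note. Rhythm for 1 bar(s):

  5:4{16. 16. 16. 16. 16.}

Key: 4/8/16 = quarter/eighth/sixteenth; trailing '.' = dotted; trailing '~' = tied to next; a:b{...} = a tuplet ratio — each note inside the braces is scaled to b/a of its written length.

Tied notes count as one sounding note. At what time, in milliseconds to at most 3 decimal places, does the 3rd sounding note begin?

1. 0.0ms @ 0 + 219.512ms (3/5)
2. 219.512ms @ 3/5 + 219.512ms (3/5)
3. 439.024ms @ 6/5 + 219.512ms (3/5)
4. 658.537ms @ 9/5 + 219.512ms (3/5)
5. 878.049ms @ 12/5 + 219.512ms (3/5)

note 3 onset = 6/5b = 439.024ms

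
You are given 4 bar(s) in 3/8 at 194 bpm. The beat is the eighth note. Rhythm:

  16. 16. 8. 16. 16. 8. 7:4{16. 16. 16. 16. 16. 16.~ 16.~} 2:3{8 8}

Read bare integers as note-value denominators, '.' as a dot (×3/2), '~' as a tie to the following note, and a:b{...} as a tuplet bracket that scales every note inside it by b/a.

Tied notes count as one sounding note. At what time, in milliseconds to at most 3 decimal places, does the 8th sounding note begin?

1. 0.0ms @ 0 + 231.959ms (3/4)
2. 231.959ms @ 3/4 + 231.959ms (3/4)
3. 463.918ms @ 3/2 + 463.918ms (3/2)
4. 927.835ms @ 3 + 231.959ms (3/4)
5. 1159.794ms @ 15/4 + 231.959ms (3/4)
6. 1391.753ms @ 9/2 + 463.918ms (3/2)
7. 1855.67ms @ 6 + 132.548ms (3/7)
8. 1988.218ms @ 45/7 + 132.548ms (3/7)
9. 2120.766ms @ 48/7 + 132.548ms (3/7)
10. 2253.314ms @ 51/7 + 132.548ms (3/7)
11. 2385.862ms @ 54/7 + 132.548ms (3/7)
12. 2518.409ms @ 57/7 + 729.013ms (33/14)
13. 3247.423ms @ 21/2 + 463.918ms (3/2)

note 8 onset = 45/7b = 1988.218ms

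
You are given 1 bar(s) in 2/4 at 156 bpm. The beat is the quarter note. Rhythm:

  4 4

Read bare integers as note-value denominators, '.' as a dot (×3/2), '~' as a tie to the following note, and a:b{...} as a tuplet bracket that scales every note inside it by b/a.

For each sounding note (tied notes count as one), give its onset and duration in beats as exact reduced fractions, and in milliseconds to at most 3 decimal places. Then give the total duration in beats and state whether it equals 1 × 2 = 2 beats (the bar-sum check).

1) 0.0ms=0b +384.615ms=1b
2) 384.615ms=1b +384.615ms=1b
Σ=2b of 2 (156bpm 2/4) — PASS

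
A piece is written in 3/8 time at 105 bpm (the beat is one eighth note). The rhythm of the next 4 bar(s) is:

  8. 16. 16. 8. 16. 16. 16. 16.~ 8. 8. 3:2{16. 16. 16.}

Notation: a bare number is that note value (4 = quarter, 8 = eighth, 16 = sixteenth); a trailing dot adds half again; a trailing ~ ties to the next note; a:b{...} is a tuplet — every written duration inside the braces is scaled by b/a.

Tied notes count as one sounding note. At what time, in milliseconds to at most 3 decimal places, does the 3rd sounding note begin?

note 3 onset = 9/4b = 1285.714ms

1. 0.0ms @ 0 + 857.143ms (3/2)
2. 857.143ms @ 3/2 + 428.571ms (3/4)
3. 1285.714ms @ 9/4 + 428.571ms (3/4)
4. 1714.286ms @ 3 + 857.143ms (3/2)
5. 2571.429ms @ 9/2 + 428.571ms (3/4)
6. 3000.0ms @ 21/4 + 428.571ms (3/4)
7. 3428.571ms @ 6 + 428.571ms (3/4)
8. 3857.143ms @ 27/4 + 1285.714ms (9/4)
9. 5142.857ms @ 9 + 857.143ms (3/2)
10. 6000.0ms @ 21/2 + 285.714ms (1/2)
11. 6285.714ms @ 11 + 285.714ms (1/2)
12. 6571.429ms @ 23/2 + 285.714ms (1/2)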